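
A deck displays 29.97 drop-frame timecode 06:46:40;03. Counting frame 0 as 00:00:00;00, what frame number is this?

Complete 10-minute blocks: 40, each 17982 frames → 719280.
Remaining 6 whole minutes in the current block: 1800 + 5 × 1798 = 10790 frames.
Within the current minute: 40 × 30 + 3 − 2 = 1201 (labels ;00/;01 skipped at this minute). Total = 719280 + 10790 + 1201 = 731271.

731271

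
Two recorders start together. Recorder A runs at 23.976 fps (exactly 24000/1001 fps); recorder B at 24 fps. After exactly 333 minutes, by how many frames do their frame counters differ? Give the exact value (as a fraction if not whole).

479520/1001 frames

333 min = 19980 s.
A emits 24000/1001 × 19980 = 479520000/1001 frames; B emits 24 × 19980 = 479520.
Difference = 479520/1001 frames (≈ 479.0410); B is ahead of A.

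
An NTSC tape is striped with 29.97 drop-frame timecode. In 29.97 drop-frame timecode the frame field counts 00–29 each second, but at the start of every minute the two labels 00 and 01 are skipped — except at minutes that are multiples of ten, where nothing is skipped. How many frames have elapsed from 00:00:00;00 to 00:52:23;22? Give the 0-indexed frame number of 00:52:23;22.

94218

As if non-drop at 30 labels/s: (0 × 3600 + 52 × 60 + 23) × 30 + 22 = 94312.
Minute boundaries passed: 52; those not divisible by 10: 52 − 5 = 47; dropped labels = 2 × 47 = 94.
Actual frame index = 94312 − 94 = 94218.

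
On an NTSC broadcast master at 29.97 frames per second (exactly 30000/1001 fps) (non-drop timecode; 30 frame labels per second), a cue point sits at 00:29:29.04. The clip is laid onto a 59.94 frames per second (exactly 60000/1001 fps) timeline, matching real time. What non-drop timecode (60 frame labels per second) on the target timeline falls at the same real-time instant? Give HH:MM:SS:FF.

Source frame index: (0×3600 + 29×60 + 29) × 30 + 4 = 53074.
Real time: 53074 / (30000/1001) = 26563537/15000 s.
Target frame: (26563537/15000) × (60000/1001) = 106148.
At 60 labels/s: frame 106148 → 00:29:29:08.

00:29:29:08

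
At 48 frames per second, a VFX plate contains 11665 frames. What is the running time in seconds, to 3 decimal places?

243.021 seconds

Running time = 11665 × 1/48 = 11665/48 s ≈ 243.021 s.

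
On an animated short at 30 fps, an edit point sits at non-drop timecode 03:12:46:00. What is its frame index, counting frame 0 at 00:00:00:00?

Total seconds to the label: (3 × 3600 + 12 × 60 + 46) = 11566.
Frame index = 11566 × 30 + 0 = 346980.

frame 346980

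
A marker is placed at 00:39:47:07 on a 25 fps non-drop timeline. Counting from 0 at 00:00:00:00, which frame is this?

Total seconds to the label: (0 × 3600 + 39 × 60 + 47) = 2387.
Frame index = 2387 × 25 + 7 = 59682.

frame 59682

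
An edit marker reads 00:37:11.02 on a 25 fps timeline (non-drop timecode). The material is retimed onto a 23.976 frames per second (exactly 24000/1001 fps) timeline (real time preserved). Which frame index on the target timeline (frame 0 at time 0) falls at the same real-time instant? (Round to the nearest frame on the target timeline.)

frame 53492

Source frame index: (0×3600 + 37×60 + 11) × 25 + 2 = 55777.
Real time: 55777 / (25) = 55777/25 s.
Target frame: (55777/25) × (24000/1001) = 53545920/1001 ≈ 53492.428 → 53492.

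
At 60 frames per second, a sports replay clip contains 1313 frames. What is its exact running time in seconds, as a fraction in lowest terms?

1313/60 seconds

Running time = 1313 ÷ (60) = 1313 × 1/60 = 1313/60 s.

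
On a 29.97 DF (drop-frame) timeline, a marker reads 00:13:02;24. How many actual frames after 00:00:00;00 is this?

23460

As if non-drop at 30 labels/s: (0 × 3600 + 13 × 60 + 2) × 30 + 24 = 23484.
Minute boundaries passed: 13; those not divisible by 10: 13 − 1 = 12; dropped labels = 2 × 12 = 24.
Actual frame index = 23484 − 24 = 23460.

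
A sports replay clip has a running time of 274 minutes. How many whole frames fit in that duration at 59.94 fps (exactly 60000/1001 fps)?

274 min = 16440 s.
Frames = 16440 × 60000/1001 = 986400000/1001 ≈ 985414.5854.
Complete frames: 985414.

985414 frames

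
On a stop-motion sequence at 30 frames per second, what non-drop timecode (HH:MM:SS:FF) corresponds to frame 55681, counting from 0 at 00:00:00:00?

55681 ÷ 30 = 1856 full seconds, remainder 1 frame.
1856 s = 0 h 30 min 56 s.
Timecode: 00:30:56:01.

00:30:56:01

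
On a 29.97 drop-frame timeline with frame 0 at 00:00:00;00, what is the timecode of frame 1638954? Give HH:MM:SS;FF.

15:11:26;14

Ten DF minutes hold 17982 frames, so frame 1638954 lies in block 91 (frames 1636362–1654343) with 2592 frames into that block.
The block's first minute is 1800 frames and the rest 1798 each; 2592 frames reaches minute 1, so 91 × 18 + 1 × 2 = 1640 labels have been skipped so far.
Adding those back, label number 1638954 + 1640 = 1640594 at 30 labels/s is 54686 s + 14 f = 15 h 11 min 26 s frame 14, i.e. 15:11:26;14.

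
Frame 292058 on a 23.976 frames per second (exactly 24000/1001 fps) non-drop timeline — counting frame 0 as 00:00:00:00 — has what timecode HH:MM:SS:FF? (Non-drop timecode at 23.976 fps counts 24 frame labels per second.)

03:22:49:02

292058 ÷ 24 = 12169 full seconds, remainder 2 frames.
12169 s = 3 h 22 min 49 s.
Timecode: 03:22:49:02.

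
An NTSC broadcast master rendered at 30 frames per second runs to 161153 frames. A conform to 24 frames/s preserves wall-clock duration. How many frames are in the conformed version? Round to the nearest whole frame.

128922 frames

Frames at target rate = 161153 × (24) / (30) = 644612/5 ≈ 128922.400.
Nearest whole frame: 128922.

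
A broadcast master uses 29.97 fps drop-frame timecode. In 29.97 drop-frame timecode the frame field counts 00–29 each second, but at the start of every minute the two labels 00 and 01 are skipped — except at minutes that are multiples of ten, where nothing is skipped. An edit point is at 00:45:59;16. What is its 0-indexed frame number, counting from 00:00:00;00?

As if non-drop at 30 labels/s: (0 × 3600 + 45 × 60 + 59) × 30 + 16 = 82786.
Minute boundaries passed: 45; those not divisible by 10: 45 − 4 = 41; dropped labels = 2 × 41 = 82.
Actual frame index = 82786 − 82 = 82704.

82704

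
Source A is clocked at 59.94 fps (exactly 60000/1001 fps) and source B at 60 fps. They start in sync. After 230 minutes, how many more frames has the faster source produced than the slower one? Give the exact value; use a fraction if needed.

230 min = 13800 s.
A emits 60000/1001 × 13800 = 828000000/1001 frames; B emits 60 × 13800 = 828000.
Difference = 828000/1001 frames (≈ 827.1728); B is ahead of A.

828000/1001 frames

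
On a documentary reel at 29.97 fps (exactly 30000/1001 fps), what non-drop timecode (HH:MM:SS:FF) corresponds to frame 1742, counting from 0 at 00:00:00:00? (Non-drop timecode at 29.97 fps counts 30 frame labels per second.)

1742 ÷ 30 = 58 full seconds, remainder 2 frames.
58 s = 0 h 0 min 58 s.
Timecode: 00:00:58:02.

00:00:58:02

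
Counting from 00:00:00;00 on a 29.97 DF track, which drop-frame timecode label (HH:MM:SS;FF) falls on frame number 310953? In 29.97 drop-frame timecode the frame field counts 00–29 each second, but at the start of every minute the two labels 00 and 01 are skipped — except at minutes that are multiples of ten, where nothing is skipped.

02:52:55;13

Ten DF minutes hold 17982 frames, so frame 310953 lies in block 17 (frames 305694–323675) with 5259 frames into that block.
The block's first minute is 1800 frames and the rest 1798 each; 5259 frames reaches minute 2, so 17 × 18 + 2 × 2 = 310 labels have been skipped so far.
Adding those back, label number 310953 + 310 = 311263 at 30 labels/s is 10375 s + 13 f = 2 h 52 min 55 s frame 13, i.e. 02:52:55;13.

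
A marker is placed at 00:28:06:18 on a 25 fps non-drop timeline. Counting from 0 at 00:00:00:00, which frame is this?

Total seconds to the label: (0 × 3600 + 28 × 60 + 6) = 1686.
Frame index = 1686 × 25 + 18 = 42168.

42168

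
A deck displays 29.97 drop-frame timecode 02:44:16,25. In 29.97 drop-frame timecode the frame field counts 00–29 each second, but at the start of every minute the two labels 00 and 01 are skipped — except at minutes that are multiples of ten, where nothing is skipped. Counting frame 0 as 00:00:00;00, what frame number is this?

Complete 10-minute blocks: 16, each 17982 frames → 287712.
Remaining 4 whole minutes in the current block: 1800 + 3 × 1798 = 7194 frames.
Within the current minute: 16 × 30 + 25 − 2 = 503 (labels ;00/;01 skipped at this minute). Total = 287712 + 7194 + 503 = 295409.

295409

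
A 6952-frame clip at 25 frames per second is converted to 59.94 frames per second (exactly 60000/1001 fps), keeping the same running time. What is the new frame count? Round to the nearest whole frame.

Frames at target rate = 6952 × (60000/1001) / (25) = 1516800/91 ≈ 16668.132.
Nearest whole frame: 16668.

16668 frames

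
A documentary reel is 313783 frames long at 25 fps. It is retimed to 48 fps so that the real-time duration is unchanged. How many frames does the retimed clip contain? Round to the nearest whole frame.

602463 frames

Frames at target rate = 313783 × (48) / (25) = 15061584/25 ≈ 602463.360.
Nearest whole frame: 602463.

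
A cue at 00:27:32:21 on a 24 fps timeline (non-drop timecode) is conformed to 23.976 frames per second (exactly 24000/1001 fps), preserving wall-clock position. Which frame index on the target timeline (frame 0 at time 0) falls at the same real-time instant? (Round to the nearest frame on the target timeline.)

frame 39629

Source frame index: (0×3600 + 27×60 + 32) × 24 + 21 = 39669.
Real time: 39669 / (24) = 13223/8 s.
Target frame: (13223/8) × (24000/1001) = 5667000/143 ≈ 39629.371 → 39629.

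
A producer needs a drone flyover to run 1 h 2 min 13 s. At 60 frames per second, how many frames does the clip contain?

1 h 2 min 13 s = 3733 s.
Frames = 3733 × 60 = 223980.

223980 frames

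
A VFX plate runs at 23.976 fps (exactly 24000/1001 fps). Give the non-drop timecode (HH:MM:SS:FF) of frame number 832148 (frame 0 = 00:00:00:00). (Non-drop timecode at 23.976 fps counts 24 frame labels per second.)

09:37:52:20

832148 ÷ 24 = 34672 full seconds, remainder 20 frames.
34672 s = 9 h 37 min 52 s.
Timecode: 09:37:52:20.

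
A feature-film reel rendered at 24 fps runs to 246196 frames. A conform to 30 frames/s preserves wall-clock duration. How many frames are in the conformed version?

Target frames = source frames × (target rate / source rate) = 246196 × (30)/(24) = 246196 × 5/4 = 307745.

307745 frames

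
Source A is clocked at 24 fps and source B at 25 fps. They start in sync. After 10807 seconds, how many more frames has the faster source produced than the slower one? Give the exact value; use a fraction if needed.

10807 frames

A emits 24 × 10807 = 259368 frames; B emits 25 × 10807 = 270175.
Difference = 10807 frames; B is ahead of A.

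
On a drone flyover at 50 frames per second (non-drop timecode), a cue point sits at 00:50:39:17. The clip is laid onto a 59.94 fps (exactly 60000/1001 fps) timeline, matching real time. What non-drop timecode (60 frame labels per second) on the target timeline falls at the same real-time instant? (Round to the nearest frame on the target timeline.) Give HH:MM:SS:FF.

Source frame index: (0×3600 + 50×60 + 39) × 50 + 17 = 151967.
Real time: 151967 / (50) = 151967/50 s.
Target frame: (151967/50) × (60000/1001) = 182360400/1001 ≈ 182178.222 → 182178.
At 60 labels/s: frame 182178 → 00:50:36:18.

00:50:36:18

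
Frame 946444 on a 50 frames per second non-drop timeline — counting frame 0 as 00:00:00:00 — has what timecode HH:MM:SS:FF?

946444 ÷ 50 = 18928 full seconds, remainder 44 frames.
18928 s = 5 h 15 min 28 s.
Timecode: 05:15:28:44.

05:15:28:44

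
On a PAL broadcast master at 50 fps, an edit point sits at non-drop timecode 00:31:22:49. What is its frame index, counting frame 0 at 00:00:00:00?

Total seconds to the label: (0 × 3600 + 31 × 60 + 22) = 1882.
Frame index = 1882 × 50 + 49 = 94149.

frame 94149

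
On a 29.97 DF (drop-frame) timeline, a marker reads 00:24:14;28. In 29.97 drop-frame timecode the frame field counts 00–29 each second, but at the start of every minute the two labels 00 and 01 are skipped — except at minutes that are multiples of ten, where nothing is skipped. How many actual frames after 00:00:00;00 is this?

43604

As if non-drop at 30 labels/s: (0 × 3600 + 24 × 60 + 14) × 30 + 28 = 43648.
Minute boundaries passed: 24; those not divisible by 10: 24 − 2 = 22; dropped labels = 2 × 22 = 44.
Actual frame index = 43648 − 44 = 43604.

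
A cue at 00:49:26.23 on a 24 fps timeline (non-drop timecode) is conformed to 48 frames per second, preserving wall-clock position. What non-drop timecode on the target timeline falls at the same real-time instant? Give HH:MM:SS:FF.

Source frame index: (0×3600 + 49×60 + 26) × 24 + 23 = 71207.
Real time: 71207 / (24) = 71207/24 s.
Target frame: (71207/24) × (48) = 142414.
At 48 labels/s: frame 142414 → 00:49:26:46.

00:49:26:46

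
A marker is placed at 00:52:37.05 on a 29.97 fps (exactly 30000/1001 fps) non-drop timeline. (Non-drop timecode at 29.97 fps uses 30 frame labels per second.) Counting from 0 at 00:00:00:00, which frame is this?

94715

Total seconds to the label: (0 × 3600 + 52 × 60 + 37) = 3157.
Frame index = 3157 × 30 + 5 = 94715.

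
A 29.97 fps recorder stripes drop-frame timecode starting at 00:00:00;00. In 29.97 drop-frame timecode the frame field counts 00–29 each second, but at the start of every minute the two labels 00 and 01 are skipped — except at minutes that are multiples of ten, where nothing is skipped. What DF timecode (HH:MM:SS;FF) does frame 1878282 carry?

17:24:32;02

Each 10-minute DF block holds 10 × 60 × 30 − 9 × 2 = 17982 frames. 1878282 ÷ 17982 → 104 full blocks, remainder 8154.
Within the partial block the first minute is 1800 frames and each further minute 1798, so 4 further minute boundaries passed. Total skipped labels = 18 × 104 + 2 × 4 = 1880.
Non-drop label index = 1878282 + 1880 = 1880162; at 30 labels/s that is 17:24:32:02, i.e. DF 17:24:32;02.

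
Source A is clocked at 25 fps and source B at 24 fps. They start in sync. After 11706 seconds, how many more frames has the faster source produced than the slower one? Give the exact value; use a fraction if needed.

11706 frames

A emits 25 × 11706 = 292650 frames; B emits 24 × 11706 = 280944.
Difference = 11706 frames; B is behind A.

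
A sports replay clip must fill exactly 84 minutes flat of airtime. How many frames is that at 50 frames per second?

84 min = 5040 s.
Frames = 5040 × 50 = 252000.

252000 frames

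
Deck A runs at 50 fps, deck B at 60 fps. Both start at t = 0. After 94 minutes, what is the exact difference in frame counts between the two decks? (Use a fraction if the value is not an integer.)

94 min = 5640 s.
A emits 50 × 5640 = 282000 frames; B emits 60 × 5640 = 338400.
Difference = 56400 frames; B is ahead of A.

56400 frames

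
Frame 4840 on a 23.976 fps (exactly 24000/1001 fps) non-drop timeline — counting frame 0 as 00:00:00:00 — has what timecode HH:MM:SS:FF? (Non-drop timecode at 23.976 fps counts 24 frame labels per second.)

4840 ÷ 24 = 201 full seconds, remainder 16 frames.
201 s = 0 h 3 min 21 s.
Timecode: 00:03:21:16.

00:03:21:16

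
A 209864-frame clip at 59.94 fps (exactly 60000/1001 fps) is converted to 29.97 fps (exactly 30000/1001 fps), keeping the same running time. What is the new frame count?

Frames at target rate = 209864 × (30000/1001) / (60000/1001) = 104932.

104932 frames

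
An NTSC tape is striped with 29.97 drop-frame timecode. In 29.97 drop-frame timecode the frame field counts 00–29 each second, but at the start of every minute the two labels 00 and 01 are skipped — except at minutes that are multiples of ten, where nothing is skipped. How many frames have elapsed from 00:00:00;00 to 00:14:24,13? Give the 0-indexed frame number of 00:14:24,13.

As if non-drop at 30 labels/s: (0 × 3600 + 14 × 60 + 24) × 30 + 13 = 25933.
Minute boundaries passed: 14; those not divisible by 10: 14 − 1 = 13; dropped labels = 2 × 13 = 26.
Actual frame index = 25933 − 26 = 25907.

25907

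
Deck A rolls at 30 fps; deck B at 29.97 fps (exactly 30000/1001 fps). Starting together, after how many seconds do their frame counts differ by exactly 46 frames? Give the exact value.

23023/15 seconds

The gap grows by |30000/1001 − 30| = 30/1001 frames per second.
Time for a 46-frame gap: 46 ÷ (30/1001) = 23023/15 s.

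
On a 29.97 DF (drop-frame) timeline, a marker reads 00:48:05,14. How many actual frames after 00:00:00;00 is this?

86476

Complete 10-minute blocks: 4, each 17982 frames → 71928.
Remaining 8 whole minutes in the current block: 1800 + 7 × 1798 = 14386 frames.
Within the current minute: 5 × 30 + 14 − 2 = 162 (labels ;00/;01 skipped at this minute). Total = 71928 + 14386 + 162 = 86476.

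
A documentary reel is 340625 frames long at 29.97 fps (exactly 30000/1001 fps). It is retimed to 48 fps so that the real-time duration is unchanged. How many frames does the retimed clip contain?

545545 frames

Target frames = source frames × (target rate / source rate) = 340625 × (48)/(30000/1001) = 340625 × 1001/625 = 545545.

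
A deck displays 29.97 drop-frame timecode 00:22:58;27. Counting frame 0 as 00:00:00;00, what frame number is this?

As if non-drop at 30 labels/s: (0 × 3600 + 22 × 60 + 58) × 30 + 27 = 41367.
Minute boundaries passed: 22; those not divisible by 10: 22 − 2 = 20; dropped labels = 2 × 20 = 40.
Actual frame index = 41367 − 40 = 41327.

41327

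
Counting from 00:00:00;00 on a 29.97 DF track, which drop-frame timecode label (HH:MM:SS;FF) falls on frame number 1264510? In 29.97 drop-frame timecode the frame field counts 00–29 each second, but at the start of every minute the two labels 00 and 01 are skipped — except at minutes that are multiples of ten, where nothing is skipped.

Each 10-minute DF block holds 10 × 60 × 30 − 9 × 2 = 17982 frames. 1264510 ÷ 17982 → 70 full blocks, remainder 5770.
Within the partial block the first minute is 1800 frames and each further minute 1798, so 3 further minute boundaries passed. Total skipped labels = 18 × 70 + 2 × 3 = 1266.
Non-drop label index = 1264510 + 1266 = 1265776; at 30 labels/s that is 11:43:12:16, i.e. DF 11:43:12;16.

11:43:12;16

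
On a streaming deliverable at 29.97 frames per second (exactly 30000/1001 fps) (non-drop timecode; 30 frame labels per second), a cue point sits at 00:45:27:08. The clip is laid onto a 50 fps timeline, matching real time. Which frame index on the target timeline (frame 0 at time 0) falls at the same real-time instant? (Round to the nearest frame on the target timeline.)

frame 136500

Source frame index: (0×3600 + 45×60 + 27) × 30 + 8 = 81818.
Real time: 81818 / (30000/1001) = 40949909/15000 s.
Target frame: (40949909/15000) × (50) = 40949909/300 ≈ 136499.697 → 136500.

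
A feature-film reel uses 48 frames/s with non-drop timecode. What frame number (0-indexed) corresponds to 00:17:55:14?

frame 51614

Total seconds to the label: (0 × 3600 + 17 × 60 + 55) = 1075.
Frame index = 1075 × 48 + 14 = 51614.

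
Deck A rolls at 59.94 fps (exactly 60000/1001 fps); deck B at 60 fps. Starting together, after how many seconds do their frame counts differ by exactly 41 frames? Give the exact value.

41041/60 seconds

The gap grows by |60 − 60000/1001| = 60/1001 frames per second.
Time for a 41-frame gap: 41 ÷ (60/1001) = 41041/60 s.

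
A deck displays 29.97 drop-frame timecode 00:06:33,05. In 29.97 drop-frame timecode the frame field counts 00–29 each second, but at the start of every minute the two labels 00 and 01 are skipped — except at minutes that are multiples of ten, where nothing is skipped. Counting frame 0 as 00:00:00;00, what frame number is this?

Complete 10-minute blocks: 0, each 17982 frames → 0.
Remaining 6 whole minutes in the current block: 1800 + 5 × 1798 = 10790 frames.
Within the current minute: 33 × 30 + 5 − 2 = 993 (labels ;00/;01 skipped at this minute). Total = 0 + 10790 + 993 = 11783.

11783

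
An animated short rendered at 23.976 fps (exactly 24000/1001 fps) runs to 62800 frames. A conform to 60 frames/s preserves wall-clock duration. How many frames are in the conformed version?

Target frames = source frames × (target rate / source rate) = 62800 × (60)/(24000/1001) = 62800 × 1001/400 = 157157.

157157 frames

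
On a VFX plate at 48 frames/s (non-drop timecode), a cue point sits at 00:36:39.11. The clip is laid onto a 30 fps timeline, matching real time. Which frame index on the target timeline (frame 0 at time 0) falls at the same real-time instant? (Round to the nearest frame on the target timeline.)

Source frame index: (0×3600 + 36×60 + 39) × 48 + 11 = 105563.
Real time: 105563 / (48) = 105563/48 s.
Target frame: (105563/48) × (30) = 527815/8 ≈ 65976.875 → 65977.

frame 65977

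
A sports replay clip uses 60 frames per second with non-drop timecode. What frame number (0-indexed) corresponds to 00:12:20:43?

frame 44443

Total seconds to the label: (0 × 3600 + 12 × 60 + 20) = 740.
Frame index = 740 × 60 + 43 = 44443.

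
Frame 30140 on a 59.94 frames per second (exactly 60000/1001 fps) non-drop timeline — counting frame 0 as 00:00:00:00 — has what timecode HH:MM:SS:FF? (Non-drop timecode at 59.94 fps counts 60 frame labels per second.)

00:08:22:20

30140 ÷ 60 = 502 full seconds, remainder 20 frames.
502 s = 0 h 8 min 22 s.
Timecode: 00:08:22:20.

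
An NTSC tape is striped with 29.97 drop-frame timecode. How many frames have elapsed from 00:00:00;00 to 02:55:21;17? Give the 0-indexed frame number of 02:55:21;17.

315331

Complete 10-minute blocks: 17, each 17982 frames → 305694.
Remaining 5 whole minutes in the current block: 1800 + 4 × 1798 = 8992 frames.
Within the current minute: 21 × 30 + 17 − 2 = 645 (labels ;00/;01 skipped at this minute). Total = 305694 + 8992 + 645 = 315331.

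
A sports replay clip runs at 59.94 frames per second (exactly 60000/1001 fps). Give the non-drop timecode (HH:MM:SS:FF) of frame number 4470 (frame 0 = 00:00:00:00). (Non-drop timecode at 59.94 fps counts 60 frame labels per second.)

00:01:14:30

4470 ÷ 60 = 74 full seconds, remainder 30 frames.
74 s = 0 h 1 min 14 s.
Timecode: 00:01:14:30.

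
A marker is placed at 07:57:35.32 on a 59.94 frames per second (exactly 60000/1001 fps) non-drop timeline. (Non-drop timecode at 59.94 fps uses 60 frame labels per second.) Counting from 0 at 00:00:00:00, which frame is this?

Total seconds to the label: (7 × 3600 + 57 × 60 + 35) = 28655.
Frame index = 28655 × 60 + 32 = 1719332.

1719332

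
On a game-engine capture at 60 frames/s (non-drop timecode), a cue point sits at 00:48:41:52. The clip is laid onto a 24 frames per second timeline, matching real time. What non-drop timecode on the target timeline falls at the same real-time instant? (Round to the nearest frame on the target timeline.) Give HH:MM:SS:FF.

Source frame index: (0×3600 + 48×60 + 41) × 60 + 52 = 175312.
Real time: 175312 / (60) = 43828/15 s.
Target frame: (43828/15) × (24) = 350624/5 ≈ 70124.800 → 70125.
At 24 labels/s: frame 70125 → 00:48:41:21.

00:48:41:21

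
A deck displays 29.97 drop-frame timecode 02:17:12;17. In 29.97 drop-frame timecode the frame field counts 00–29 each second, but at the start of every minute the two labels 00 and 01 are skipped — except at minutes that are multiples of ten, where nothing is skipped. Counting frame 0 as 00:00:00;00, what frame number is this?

Complete 10-minute blocks: 13, each 17982 frames → 233766.
Remaining 7 whole minutes in the current block: 1800 + 6 × 1798 = 12588 frames.
Within the current minute: 12 × 30 + 17 − 2 = 375 (labels ;00/;01 skipped at this minute). Total = 233766 + 12588 + 375 = 246729.

246729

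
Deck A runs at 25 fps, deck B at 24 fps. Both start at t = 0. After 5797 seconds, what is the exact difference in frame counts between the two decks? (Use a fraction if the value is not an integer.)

5797 frames

A emits 25 × 5797 = 144925 frames; B emits 24 × 5797 = 139128.
Difference = 5797 frames; B is behind A.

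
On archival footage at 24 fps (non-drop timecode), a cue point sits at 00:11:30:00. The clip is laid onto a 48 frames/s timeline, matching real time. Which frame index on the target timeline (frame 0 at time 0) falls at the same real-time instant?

Source frame index: (0×3600 + 11×60 + 30) × 24 + 0 = 16560.
Real time: 16560 / (24) = 690 s.
Target frame: (690) × (48) = 33120.

frame 33120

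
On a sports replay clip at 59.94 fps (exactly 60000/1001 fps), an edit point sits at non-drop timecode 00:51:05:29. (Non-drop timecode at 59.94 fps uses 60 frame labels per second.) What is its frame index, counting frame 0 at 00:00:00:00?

Total seconds to the label: (0 × 3600 + 51 × 60 + 5) = 3065.
Frame index = 3065 × 60 + 29 = 183929.

183929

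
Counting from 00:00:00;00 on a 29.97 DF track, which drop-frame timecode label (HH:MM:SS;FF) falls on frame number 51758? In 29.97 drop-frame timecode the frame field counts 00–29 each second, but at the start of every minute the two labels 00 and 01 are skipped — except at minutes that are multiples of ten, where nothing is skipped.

Ten DF minutes hold 17982 frames, so frame 51758 lies in block 2 (frames 35964–53945) with 15794 frames into that block.
The block's first minute is 1800 frames and the rest 1798 each; 15794 frames reaches minute 8, so 2 × 18 + 8 × 2 = 52 labels have been skipped so far.
Adding those back, label number 51758 + 52 = 51810 at 30 labels/s is 1727 s + 0 f = 0 h 28 min 47 s frame 0, i.e. 00:28:47;00.

00:28:47;00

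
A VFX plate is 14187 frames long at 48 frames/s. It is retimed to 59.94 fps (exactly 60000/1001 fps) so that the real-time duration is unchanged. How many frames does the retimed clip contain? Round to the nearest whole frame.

17716 frames

Frames at target rate = 14187 × (60000/1001) / (48) = 17733750/1001 ≈ 17716.034.
Nearest whole frame: 17716.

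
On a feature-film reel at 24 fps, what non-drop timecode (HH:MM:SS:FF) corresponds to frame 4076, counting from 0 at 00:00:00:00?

00:02:49:20

4076 ÷ 24 = 169 full seconds, remainder 20 frames.
169 s = 0 h 2 min 49 s.
Timecode: 00:02:49:20.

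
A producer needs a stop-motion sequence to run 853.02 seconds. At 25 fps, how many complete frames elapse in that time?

21325 frames

Frames = 853.02 × 25 = 42651/2 ≈ 21325.5000.
Complete frames: 21325.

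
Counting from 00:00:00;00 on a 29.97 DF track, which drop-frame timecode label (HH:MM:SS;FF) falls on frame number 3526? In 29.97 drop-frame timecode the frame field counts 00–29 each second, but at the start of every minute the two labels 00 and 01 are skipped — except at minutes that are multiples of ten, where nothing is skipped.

Each 10-minute DF block holds 10 × 60 × 30 − 9 × 2 = 17982 frames. 3526 ÷ 17982 → 0 full blocks, remainder 3526.
Within the partial block the first minute is 1800 frames and each further minute 1798, so 1 further minute boundary passed. Total skipped labels = 18 × 0 + 2 × 1 = 2.
Non-drop label index = 3526 + 2 = 3528; at 30 labels/s that is 00:01:57:18, i.e. DF 00:01:57;18.

00:01:57;18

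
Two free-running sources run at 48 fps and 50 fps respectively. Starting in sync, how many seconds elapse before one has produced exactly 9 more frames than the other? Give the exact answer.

The gap grows by |50 − 48| = 2 frames per second.
Time for a 9-frame gap: 9 ÷ (2) = 4.5 s.

4.5 seconds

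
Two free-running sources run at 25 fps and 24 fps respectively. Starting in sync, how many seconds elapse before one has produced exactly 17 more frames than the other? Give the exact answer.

17 seconds

The gap grows by |24 − 25| = 1 frame per second.
Time for a 17-frame gap: 17 ÷ (1) = 17 s.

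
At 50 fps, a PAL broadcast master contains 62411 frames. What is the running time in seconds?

Running time = 62411 / (50) = 1248.22 s.

1248.22 seconds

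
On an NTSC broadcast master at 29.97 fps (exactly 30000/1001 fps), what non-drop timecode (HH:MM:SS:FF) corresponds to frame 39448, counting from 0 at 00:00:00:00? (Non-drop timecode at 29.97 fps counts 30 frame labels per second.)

00:21:54:28

39448 ÷ 30 = 1314 full seconds, remainder 28 frames.
1314 s = 0 h 21 min 54 s.
Timecode: 00:21:54:28.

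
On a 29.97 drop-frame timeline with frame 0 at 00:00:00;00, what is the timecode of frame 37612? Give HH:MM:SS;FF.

Ten DF minutes hold 17982 frames, so frame 37612 lies in block 2 (frames 35964–53945) with 1648 frames into that block.
The block's first minute is 1800 frames and the rest 1798 each; 1648 frames reaches minute 0, so 2 × 18 + 0 × 2 = 36 labels have been skipped so far.
Adding those back, label number 37612 + 36 = 37648 at 30 labels/s is 1254 s + 28 f = 0 h 20 min 54 s frame 28, i.e. 00:20:54;28.

00:20:54;28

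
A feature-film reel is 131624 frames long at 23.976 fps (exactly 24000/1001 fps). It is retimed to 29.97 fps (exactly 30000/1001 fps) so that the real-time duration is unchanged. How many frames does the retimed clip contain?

Target frames = source frames × (target rate / source rate) = 131624 × (30000/1001)/(24000/1001) = 131624 × 5/4 = 164530.

164530 frames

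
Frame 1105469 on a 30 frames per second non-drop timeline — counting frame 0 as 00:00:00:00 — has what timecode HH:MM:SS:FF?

1105469 ÷ 30 = 36848 full seconds, remainder 29 frames.
36848 s = 10 h 14 min 8 s.
Timecode: 10:14:08:29.

10:14:08:29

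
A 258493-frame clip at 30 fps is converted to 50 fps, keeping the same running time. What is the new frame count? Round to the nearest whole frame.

430822 frames

Frames at target rate = 258493 × (50) / (30) = 1292465/3 ≈ 430821.667.
Nearest whole frame: 430822.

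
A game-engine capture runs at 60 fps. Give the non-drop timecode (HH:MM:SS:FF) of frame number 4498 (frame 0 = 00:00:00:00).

00:01:14:58

4498 ÷ 60 = 74 full seconds, remainder 58 frames.
74 s = 0 h 1 min 14 s.
Timecode: 00:01:14:58.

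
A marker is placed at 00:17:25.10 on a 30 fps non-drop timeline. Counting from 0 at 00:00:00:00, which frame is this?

Total seconds to the label: (0 × 3600 + 17 × 60 + 25) = 1045.
Frame index = 1045 × 30 + 10 = 31360.

frame 31360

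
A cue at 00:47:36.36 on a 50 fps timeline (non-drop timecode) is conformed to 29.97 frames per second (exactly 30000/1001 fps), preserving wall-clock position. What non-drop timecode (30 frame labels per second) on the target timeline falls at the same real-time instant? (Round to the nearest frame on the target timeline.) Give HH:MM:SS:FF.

Source frame index: (0×3600 + 47×60 + 36) × 50 + 36 = 142836.
Real time: 142836 / (50) = 71418/25 s.
Target frame: (71418/25) × (30000/1001) = 85701600/1001 ≈ 85615.984 → 85616.
At 30 labels/s: frame 85616 → 00:47:33:26.

00:47:33:26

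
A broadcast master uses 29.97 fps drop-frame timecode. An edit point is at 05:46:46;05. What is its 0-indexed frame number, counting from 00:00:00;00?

As if non-drop at 30 labels/s: (5 × 3600 + 46 × 60 + 46) × 30 + 5 = 624185.
Minute boundaries passed: 346; those not divisible by 10: 346 − 34 = 312; dropped labels = 2 × 312 = 624.
Actual frame index = 624185 − 624 = 623561.

623561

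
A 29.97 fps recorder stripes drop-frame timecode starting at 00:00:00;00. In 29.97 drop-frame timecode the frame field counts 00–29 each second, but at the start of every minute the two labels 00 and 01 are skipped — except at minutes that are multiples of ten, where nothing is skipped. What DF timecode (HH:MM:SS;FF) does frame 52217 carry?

Ten DF minutes hold 17982 frames, so frame 52217 lies in block 2 (frames 35964–53945) with 16253 frames into that block.
The block's first minute is 1800 frames and the rest 1798 each; 16253 frames reaches minute 9, so 2 × 18 + 9 × 2 = 54 labels have been skipped so far.
Adding those back, label number 52217 + 54 = 52271 at 30 labels/s is 1742 s + 11 f = 0 h 29 min 2 s frame 11, i.e. 00:29:02;11.

00:29:02;11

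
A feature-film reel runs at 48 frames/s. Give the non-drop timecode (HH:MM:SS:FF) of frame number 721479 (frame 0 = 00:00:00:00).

721479 ÷ 48 = 15030 full seconds, remainder 39 frames.
15030 s = 4 h 10 min 30 s.
Timecode: 04:10:30:39.

04:10:30:39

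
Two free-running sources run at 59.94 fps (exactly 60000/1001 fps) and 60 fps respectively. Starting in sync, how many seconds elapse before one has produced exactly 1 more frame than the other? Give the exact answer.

1001/60 seconds

The gap grows by |60 − 60000/1001| = 60/1001 frames per second.
Time for a 1-frame gap: 1 ÷ (60/1001) = 1001/60 s.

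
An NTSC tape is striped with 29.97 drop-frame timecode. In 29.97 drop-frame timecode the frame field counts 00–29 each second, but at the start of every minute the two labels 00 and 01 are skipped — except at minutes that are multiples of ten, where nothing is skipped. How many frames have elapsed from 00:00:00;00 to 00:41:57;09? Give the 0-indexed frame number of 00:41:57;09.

Complete 10-minute blocks: 4, each 17982 frames → 71928.
Remaining 1 whole minute in the current block: 1800 + 0 × 1798 = 1800 frames.
Within the current minute: 57 × 30 + 9 − 2 = 1717 (labels ;00/;01 skipped at this minute). Total = 71928 + 1800 + 1717 = 75445.

75445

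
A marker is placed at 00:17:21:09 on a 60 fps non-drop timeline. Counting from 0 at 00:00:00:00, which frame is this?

62469

Total seconds to the label: (0 × 3600 + 17 × 60 + 21) = 1041.
Frame index = 1041 × 60 + 9 = 62469.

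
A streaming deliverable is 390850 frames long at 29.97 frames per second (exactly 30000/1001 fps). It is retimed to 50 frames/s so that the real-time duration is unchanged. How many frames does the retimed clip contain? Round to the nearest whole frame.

652068 frames

Frames at target rate = 390850 × (50) / (30000/1001) = 7824817/12 ≈ 652068.083.
Nearest whole frame: 652068.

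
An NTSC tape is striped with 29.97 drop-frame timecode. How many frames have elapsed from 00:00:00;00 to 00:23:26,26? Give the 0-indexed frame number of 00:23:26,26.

As if non-drop at 30 labels/s: (0 × 3600 + 23 × 60 + 26) × 30 + 26 = 42206.
Minute boundaries passed: 23; those not divisible by 10: 23 − 2 = 21; dropped labels = 2 × 21 = 42.
Actual frame index = 42206 − 42 = 42164.

42164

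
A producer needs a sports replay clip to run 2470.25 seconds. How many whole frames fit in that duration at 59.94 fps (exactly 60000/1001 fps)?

Frames = 2470.25 × 60000/1001 = 148215000/1001 ≈ 148066.9331.
Complete frames: 148066.

148066 frames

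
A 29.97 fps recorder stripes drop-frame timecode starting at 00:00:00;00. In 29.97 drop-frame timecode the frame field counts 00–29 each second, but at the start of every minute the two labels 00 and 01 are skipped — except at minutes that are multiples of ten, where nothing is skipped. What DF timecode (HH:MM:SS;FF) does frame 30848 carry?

Each 10-minute DF block holds 10 × 60 × 30 − 9 × 2 = 17982 frames. 30848 ÷ 17982 → 1 full block, remainder 12866.
Within the partial block the first minute is 1800 frames and each further minute 1798, so 7 further minute boundaries passed. Total skipped labels = 18 × 1 + 2 × 7 = 32.
Non-drop label index = 30848 + 32 = 30880; at 30 labels/s that is 00:17:09:10, i.e. DF 00:17:09;10.

00:17:09;10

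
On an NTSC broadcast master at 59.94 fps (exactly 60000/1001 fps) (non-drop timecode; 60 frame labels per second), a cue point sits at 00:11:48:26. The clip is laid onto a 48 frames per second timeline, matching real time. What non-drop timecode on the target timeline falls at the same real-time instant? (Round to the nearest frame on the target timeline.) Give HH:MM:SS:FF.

00:11:49:07

Source frame index: (0×3600 + 11×60 + 48) × 60 + 26 = 42506.
Real time: 42506 / (60000/1001) = 21274253/30000 s.
Target frame: (21274253/30000) × (48) = 21274253/625 ≈ 34038.805 → 34039.
At 48 labels/s: frame 34039 → 00:11:49:07.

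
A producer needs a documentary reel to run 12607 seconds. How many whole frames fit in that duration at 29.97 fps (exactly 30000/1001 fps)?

377832 frames

Frames = 12607 × 30000/1001 = 54030000/143 ≈ 377832.1678.
Complete frames: 377832.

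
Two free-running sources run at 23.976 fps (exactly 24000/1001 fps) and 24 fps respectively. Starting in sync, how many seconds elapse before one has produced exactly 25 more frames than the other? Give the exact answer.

25025/24 seconds

The gap grows by |24 − 24000/1001| = 24/1001 frames per second.
Time for a 25-frame gap: 25 ÷ (24/1001) = 25025/24 s.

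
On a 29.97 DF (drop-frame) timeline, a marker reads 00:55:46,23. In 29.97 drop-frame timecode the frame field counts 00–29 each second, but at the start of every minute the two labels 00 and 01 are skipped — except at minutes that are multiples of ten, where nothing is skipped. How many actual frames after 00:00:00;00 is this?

100303

As if non-drop at 30 labels/s: (0 × 3600 + 55 × 60 + 46) × 30 + 23 = 100403.
Minute boundaries passed: 55; those not divisible by 10: 55 − 5 = 50; dropped labels = 2 × 50 = 100.
Actual frame index = 100403 − 100 = 100303.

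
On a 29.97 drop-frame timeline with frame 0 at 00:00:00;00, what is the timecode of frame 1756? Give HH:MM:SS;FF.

00:00:58;16

Ten DF minutes hold 17982 frames, so frame 1756 lies in block 0 (frames 0–17981) with 1756 frames into that block.
The block's first minute is 1800 frames and the rest 1798 each; 1756 frames reaches minute 0, so 0 × 18 + 0 × 2 = 0 labels have been skipped so far.
Adding those back, label number 1756 + 0 = 1756 at 30 labels/s is 58 s + 16 f = 0 h 0 min 58 s frame 16, i.e. 00:00:58;16.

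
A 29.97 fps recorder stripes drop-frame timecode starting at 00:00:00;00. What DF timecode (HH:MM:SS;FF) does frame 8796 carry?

00:04:53;14

Ten DF minutes hold 17982 frames, so frame 8796 lies in block 0 (frames 0–17981) with 8796 frames into that block.
The block's first minute is 1800 frames and the rest 1798 each; 8796 frames reaches minute 4, so 0 × 18 + 4 × 2 = 8 labels have been skipped so far.
Adding those back, label number 8796 + 8 = 8804 at 30 labels/s is 293 s + 14 f = 0 h 4 min 53 s frame 14, i.e. 00:04:53;14.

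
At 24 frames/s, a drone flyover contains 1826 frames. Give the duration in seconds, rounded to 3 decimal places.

76.083 seconds

Running time = 1826 × 1/24 = 913/12 s ≈ 76.083 s.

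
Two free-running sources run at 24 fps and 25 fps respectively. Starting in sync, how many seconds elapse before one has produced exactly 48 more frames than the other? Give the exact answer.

48 seconds

The gap grows by |25 − 24| = 1 frame per second.
Time for a 48-frame gap: 48 ÷ (1) = 48 s.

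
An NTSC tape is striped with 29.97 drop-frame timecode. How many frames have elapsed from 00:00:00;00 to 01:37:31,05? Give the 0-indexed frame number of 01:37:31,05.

As if non-drop at 30 labels/s: (1 × 3600 + 37 × 60 + 31) × 30 + 5 = 175535.
Minute boundaries passed: 97; those not divisible by 10: 97 − 9 = 88; dropped labels = 2 × 88 = 176.
Actual frame index = 175535 − 176 = 175359.

175359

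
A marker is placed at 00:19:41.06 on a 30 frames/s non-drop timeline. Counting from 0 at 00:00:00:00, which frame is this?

35436

Total seconds to the label: (0 × 3600 + 19 × 60 + 41) = 1181.
Frame index = 1181 × 30 + 6 = 35436.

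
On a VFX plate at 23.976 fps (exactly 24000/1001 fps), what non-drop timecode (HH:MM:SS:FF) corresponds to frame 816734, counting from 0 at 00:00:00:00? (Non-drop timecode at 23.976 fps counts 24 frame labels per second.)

816734 ÷ 24 = 34030 full seconds, remainder 14 frames.
34030 s = 9 h 27 min 10 s.
Timecode: 09:27:10:14.

09:27:10:14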